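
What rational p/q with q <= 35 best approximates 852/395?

Expand x = 852/395 as a continued fraction with the Euclidean algorithm:
  852 = 2*395 + 62, so a_0 = 2.
  395 = 6*62 + 23, so a_1 = 6.
  62 = 2*23 + 16, so a_2 = 2.
  23 = 1*16 + 7, so a_3 = 1.
  16 = 2*7 + 2, so a_4 = 2.
  7 = 3*2 + 1, so a_5 = 3.
  2 = 2*1 + 0, so a_6 = 2.
so x = [2; 6, 2, 1, 2, 3, 2].
Convergents (p_i = a_i*p_{i-1} + p_{i-2}, q_i = a_i*q_{i-1} + q_{i-2} with p_{-2}=0, p_{-1}=1, q_{-2}=1, q_{-1}=0), until the denominator exceeds 35:
  i=0: a_0=2, p_0 = 2*1 + 0 = 2, q_0 = 2*0 + 1 = 1.
  i=1: a_1=6, p_1 = 6*2 + 1 = 13, q_1 = 6*1 + 0 = 6.
  i=2: a_2=2, p_2 = 2*13 + 2 = 28, q_2 = 2*6 + 1 = 13.
  i=3: a_3=1, p_3 = 1*28 + 13 = 41, q_3 = 1*13 + 6 = 19.
  i=4: a_4=2, p_4 = 2*41 + 28 = 110, q_4 = 2*19 + 13 = 51.
q_4 = 51 > 35, so the last convergent with denominator <= 35 is p_3/q_3 = 41/19.
The closest fraction with denominator <= 35 is either p_3/q_3 or the intermediate fraction (k*p_3 + p_2)/(k*q_3 + q_2) with the largest k >= 1 whose denominator stays <= 35; these approach x as k grows, and every other convergent or intermediate fraction in range is farther away.
Largest k: floor((35 - q_2)/q_3) = floor((35 - 13)/19) = 1.
That gives (1*41 + 28)/(1*19 + 13) = 69/32.
Compare the errors: |x - 41/19| = |852*19 - 41*395|/(395*19) = 7/7505, and |x - 69/32| = |852*32 - 69*395|/(395*32) = 9/12640.
Cross-multiplying, 9*7505 = 67545 < 88480 = 7*12640, so 9/12640 is smaller: the intermediate fraction 69/32 is closer to x than 41/19.

69/32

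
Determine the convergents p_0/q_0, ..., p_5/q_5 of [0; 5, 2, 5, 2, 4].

Using the convergent recurrence p_i = a_i*p_{i-1} + p_{i-2}, q_i = a_i*q_{i-1} + q_{i-2} with p_{-2}=0, p_{-1}=1, q_{-2}=1, q_{-1}=0:
  i=0: a_0=0, p_0 = 0*1 + 0 = 0, q_0 = 0*0 + 1 = 1.
  i=1: a_1=5, p_1 = 5*0 + 1 = 1, q_1 = 5*1 + 0 = 5.
  i=2: a_2=2, p_2 = 2*1 + 0 = 2, q_2 = 2*5 + 1 = 11.
  i=3: a_3=5, p_3 = 5*2 + 1 = 11, q_3 = 5*11 + 5 = 60.
  i=4: a_4=2, p_4 = 2*11 + 2 = 24, q_4 = 2*60 + 11 = 131.
  i=5: a_5=4, p_5 = 4*24 + 11 = 107, q_5 = 4*131 + 60 = 584.

0/1, 1/5, 2/11, 11/60, 24/131, 107/584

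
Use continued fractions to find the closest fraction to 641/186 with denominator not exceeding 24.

Expand x = 641/186 as a continued fraction with the Euclidean algorithm:
  641 = 3*186 + 83, so a_0 = 3.
  186 = 2*83 + 20, so a_1 = 2.
  83 = 4*20 + 3, so a_2 = 4.
  20 = 6*3 + 2, so a_3 = 6.
  3 = 1*2 + 1, so a_4 = 1.
  2 = 2*1 + 0, so a_5 = 2.
so x = [3; 2, 4, 6, 1, 2].
Convergents (p_i = a_i*p_{i-1} + p_{i-2}, q_i = a_i*q_{i-1} + q_{i-2} with p_{-2}=0, p_{-1}=1, q_{-2}=1, q_{-1}=0), until the denominator exceeds 24:
  i=0: a_0=3, p_0 = 3*1 + 0 = 3, q_0 = 3*0 + 1 = 1.
  i=1: a_1=2, p_1 = 2*3 + 1 = 7, q_1 = 2*1 + 0 = 2.
  i=2: a_2=4, p_2 = 4*7 + 3 = 31, q_2 = 4*2 + 1 = 9.
  i=3: a_3=6, p_3 = 6*31 + 7 = 193, q_3 = 6*9 + 2 = 56.
q_3 = 56 > 24, so the last convergent with denominator <= 24 is p_2/q_2 = 31/9.
The closest fraction with denominator <= 24 is either p_2/q_2 or the intermediate fraction (k*p_2 + p_1)/(k*q_2 + q_1) with the largest k >= 1 whose denominator stays <= 24; these approach x as k grows, and every other convergent or intermediate fraction in range is farther away.
Largest k: floor((24 - q_1)/q_2) = floor((24 - 2)/9) = 2.
That gives (2*31 + 7)/(2*9 + 2) = 69/20.
Compare the errors: |x - 31/9| = |641*9 - 31*186|/(186*9) = 3/1674, and |x - 69/20| = |641*20 - 69*186|/(186*20) = 14/3720.
Cross-multiplying, 3*3720 = 11160 < 23436 = 14*1674, so 3/1674 is smaller: the convergent 31/9 is closer to x than 69/20.

31/9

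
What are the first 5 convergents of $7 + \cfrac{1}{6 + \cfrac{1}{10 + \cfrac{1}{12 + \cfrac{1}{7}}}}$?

7/1, 43/6, 437/61, 5287/738, 37446/5227

Using the convergent recurrence p_i = a_i*p_{i-1} + p_{i-2}, q_i = a_i*q_{i-1} + q_{i-2} with p_{-2}=0, p_{-1}=1, q_{-2}=1, q_{-1}=0:
  i=0: a_0=7, p_0 = 7*1 + 0 = 7, q_0 = 7*0 + 1 = 1.
  i=1: a_1=6, p_1 = 6*7 + 1 = 43, q_1 = 6*1 + 0 = 6.
  i=2: a_2=10, p_2 = 10*43 + 7 = 437, q_2 = 10*6 + 1 = 61.
  i=3: a_3=12, p_3 = 12*437 + 43 = 5287, q_3 = 12*61 + 6 = 738.
  i=4: a_4=7, p_4 = 7*5287 + 437 = 37446, q_4 = 7*738 + 61 = 5227.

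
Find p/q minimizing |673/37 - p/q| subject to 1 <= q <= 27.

382/21

Expand x = 673/37 as a continued fraction with the Euclidean algorithm:
  673 = 18*37 + 7, so a_0 = 18.
  37 = 5*7 + 2, so a_1 = 5.
  7 = 3*2 + 1, so a_2 = 3.
  2 = 2*1 + 0, so a_3 = 2.
so x = [18; 5, 3, 2].
Convergents (p_i = a_i*p_{i-1} + p_{i-2}, q_i = a_i*q_{i-1} + q_{i-2} with p_{-2}=0, p_{-1}=1, q_{-2}=1, q_{-1}=0), until the denominator exceeds 27:
  i=0: a_0=18, p_0 = 18*1 + 0 = 18, q_0 = 18*0 + 1 = 1.
  i=1: a_1=5, p_1 = 5*18 + 1 = 91, q_1 = 5*1 + 0 = 5.
  i=2: a_2=3, p_2 = 3*91 + 18 = 291, q_2 = 3*5 + 1 = 16.
  i=3: a_3=2, p_3 = 2*291 + 91 = 673, q_3 = 2*16 + 5 = 37.
q_3 = 37 > 27, so the last convergent with denominator <= 27 is p_2/q_2 = 291/16.
The closest fraction with denominator <= 27 is either p_2/q_2 or the intermediate fraction (k*p_2 + p_1)/(k*q_2 + q_1) with the largest k >= 1 whose denominator stays <= 27; these approach x as k grows, and every other convergent or intermediate fraction in range is farther away.
Largest k: floor((27 - q_1)/q_2) = floor((27 - 5)/16) = 1.
That gives (1*291 + 91)/(1*16 + 5) = 382/21.
Compare the errors: |x - 291/16| = |673*16 - 291*37|/(37*16) = 1/592, and |x - 382/21| = |673*21 - 382*37|/(37*21) = 1/777.
Cross-multiplying, 1*592 = 592 < 777 = 1*777, so 1/777 is smaller: the intermediate fraction 382/21 is closer to x than 291/16.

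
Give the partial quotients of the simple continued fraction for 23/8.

[2; 1, 7]

Run the Euclidean algorithm on 23 and 8; the successive quotients are the partial quotients a_0, a_1, ... (each step inverts the fractional part left over by the previous one):
  23 = 2*8 + 7, so a_0 = 2.
  8 = 1*7 + 1, so a_1 = 1.
  7 = 7*1 + 0, so a_2 = 7.
The remainder reaches 0 after 3 divisions, so the expansion has 3 partial quotients, read off in order.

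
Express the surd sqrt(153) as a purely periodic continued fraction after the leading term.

[12; (2, 1, 2, 2, 2, 1, 2, 24)]

Write x_i = (sqrt(153) + m_i)/d_i with (m_0, d_0) = (0, 1). a_0 = floor(sqrt(153)) = 12, since 12^2 = 144 <= 153 < 169 = 13^2.
Iterate m_{i+1} = d_i*a_i - m_i, d_{i+1} = (153 - m_{i+1}^2)/d_i, a_{i+1} = floor((a_0 + m_{i+1})/d_{i+1}):
  m_1 = 1*12 - 0 = 12, d_1 = (153 - 12^2)/1 = 9/1 = 9, a_1 = floor((12 + 12)/9) = 2.
  m_2 = 9*2 - 12 = 6, d_2 = (153 - 6^2)/9 = 117/9 = 13, a_2 = floor((12 + 6)/13) = 1.
  m_3 = 13*1 - 6 = 7, d_3 = (153 - 7^2)/13 = 104/13 = 8, a_3 = floor((12 + 7)/8) = 2.
  m_4 = 8*2 - 7 = 9, d_4 = (153 - 9^2)/8 = 72/8 = 9, a_4 = floor((12 + 9)/9) = 2.
  m_5 = 9*2 - 9 = 9, d_5 = (153 - 9^2)/9 = 72/9 = 8, a_5 = floor((12 + 9)/8) = 2.
  m_6 = 8*2 - 9 = 7, d_6 = (153 - 7^2)/8 = 104/8 = 13, a_6 = floor((12 + 7)/13) = 1.
  m_7 = 13*1 - 7 = 6, d_7 = (153 - 6^2)/13 = 117/13 = 9, a_7 = floor((12 + 6)/9) = 2.
  m_8 = 9*2 - 6 = 12, d_8 = (153 - 12^2)/9 = 9/9 = 1, a_8 = floor((12 + 12)/1) = 24.
  m_9 = 1*24 - 12 = 12, d_9 = (153 - 12^2)/1 = 9/1 = 9: (m_9, d_9) = (m_1, d_1) = (12, 9), so from here the quotients repeat a_1, ..., a_8; the period length is 8.
Hence the expansion of sqrt(153) is a_0 = 12 followed by the repeating block 2, 1, 2, 2, 2, 1, 2, 24 (period 8).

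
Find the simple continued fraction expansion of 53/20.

Run the Euclidean algorithm on 53 and 20; the successive quotients are the partial quotients a_0, a_1, ... (each step inverts the fractional part left over by the previous one):
  53 = 2*20 + 13, so a_0 = 2.
  20 = 1*13 + 7, so a_1 = 1.
  13 = 1*7 + 6, so a_2 = 1.
  7 = 1*6 + 1, so a_3 = 1.
  6 = 6*1 + 0, so a_4 = 6.
The remainder reaches 0 after 5 divisions, so the expansion has 5 partial quotients, read off in order.

[2; 1, 1, 1, 6]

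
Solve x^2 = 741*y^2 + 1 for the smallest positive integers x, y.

First expand sqrt(741) as a continued fraction. With x_i = (sqrt(741) + m_i)/d_i and (m_0, d_0) = (0, 1): a_0 = floor(sqrt(741)) = 27, since 27^2 = 729 <= 741 < 784 = 28^2.
Iterate m_{i+1} = d_i*a_i - m_i, d_{i+1} = (741 - m_{i+1}^2)/d_i, a_{i+1} = floor((a_0 + m_{i+1})/d_{i+1}):
  m_1 = 1*27 - 0 = 27, d_1 = (741 - 27^2)/1 = 12/1 = 12, a_1 = floor((27 + 27)/12) = 4.
  m_2 = 12*4 - 27 = 21, d_2 = (741 - 21^2)/12 = 300/12 = 25, a_2 = floor((27 + 21)/25) = 1.
  m_3 = 25*1 - 21 = 4, d_3 = (741 - 4^2)/25 = 725/25 = 29, a_3 = floor((27 + 4)/29) = 1.
  m_4 = 29*1 - 4 = 25, d_4 = (741 - 25^2)/29 = 116/29 = 4, a_4 = floor((27 + 25)/4) = 13.
  m_5 = 4*13 - 25 = 27, d_5 = (741 - 27^2)/4 = 12/4 = 3, a_5 = floor((27 + 27)/3) = 18.
  m_6 = 3*18 - 27 = 27, d_6 = (741 - 27^2)/3 = 12/3 = 4, a_6 = floor((27 + 27)/4) = 13.
  m_7 = 4*13 - 27 = 25, d_7 = (741 - 25^2)/4 = 116/4 = 29, a_7 = floor((27 + 25)/29) = 1.
  m_8 = 29*1 - 25 = 4, d_8 = (741 - 4^2)/29 = 725/29 = 25, a_8 = floor((27 + 4)/25) = 1.
  m_9 = 25*1 - 4 = 21, d_9 = (741 - 21^2)/25 = 300/25 = 12, a_9 = floor((27 + 21)/12) = 4.
  m_10 = 12*4 - 21 = 27, d_10 = (741 - 27^2)/12 = 12/12 = 1, a_10 = floor((27 + 27)/1) = 54.
  m_11 = 1*54 - 27 = 27, d_11 = (741 - 27^2)/1 = 12/1 = 12: (m_11, d_11) = (m_1, d_1) = (27, 12), so from here the quotients repeat a_1, ..., a_10; the period length is 10.
So sqrt(741) = [27; (4, 1, 1, 13, 18, 13, 1, 1, 4, 54)] with period length k = 10.
k is even, so the fundamental solution of x^2 - 741y^2 = 1 is (p_{k-1}, q_{k-1}) = (p_9, q_9); compute convergents through index 9.
Convergents (p_i = a_i*p_{i-1} + p_{i-2}, q_i = a_i*q_{i-1} + q_{i-2} with p_{-2}=0, p_{-1}=1, q_{-2}=1, q_{-1}=0):
  i=0: a_0=27, p_0 = 27*1 + 0 = 27, q_0 = 27*0 + 1 = 1.
  i=1: a_1=4, p_1 = 4*27 + 1 = 109, q_1 = 4*1 + 0 = 4.
  i=2: a_2=1, p_2 = 1*109 + 27 = 136, q_2 = 1*4 + 1 = 5.
  i=3: a_3=1, p_3 = 1*136 + 109 = 245, q_3 = 1*5 + 4 = 9.
  i=4: a_4=13, p_4 = 13*245 + 136 = 3321, q_4 = 13*9 + 5 = 122.
  i=5: a_5=18, p_5 = 18*3321 + 245 = 60023, q_5 = 18*122 + 9 = 2205.
  i=6: a_6=13, p_6 = 13*60023 + 3321 = 783620, q_6 = 13*2205 + 122 = 28787.
  i=7: a_7=1, p_7 = 1*783620 + 60023 = 843643, q_7 = 1*28787 + 2205 = 30992.
  i=8: a_8=1, p_8 = 1*843643 + 783620 = 1627263, q_8 = 1*30992 + 28787 = 59779.
  i=9: a_9=4, p_9 = 4*1627263 + 843643 = 7352695, q_9 = 4*59779 + 30992 = 270108.
Check: 7352695^2 - 741*270108^2 = 54062123763025 - 54062123763024 = 1, so (x, y) = (7352695, 270108) solves the equation, and by the theorem it is the least positive solution.

(x, y) = (7352695, 270108)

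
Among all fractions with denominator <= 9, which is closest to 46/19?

Expand x = 46/19 as a continued fraction with the Euclidean algorithm:
  46 = 2*19 + 8, so a_0 = 2.
  19 = 2*8 + 3, so a_1 = 2.
  8 = 2*3 + 2, so a_2 = 2.
  3 = 1*2 + 1, so a_3 = 1.
  2 = 2*1 + 0, so a_4 = 2.
so x = [2; 2, 2, 1, 2].
Convergents (p_i = a_i*p_{i-1} + p_{i-2}, q_i = a_i*q_{i-1} + q_{i-2} with p_{-2}=0, p_{-1}=1, q_{-2}=1, q_{-1}=0), until the denominator exceeds 9:
  i=0: a_0=2, p_0 = 2*1 + 0 = 2, q_0 = 2*0 + 1 = 1.
  i=1: a_1=2, p_1 = 2*2 + 1 = 5, q_1 = 2*1 + 0 = 2.
  i=2: a_2=2, p_2 = 2*5 + 2 = 12, q_2 = 2*2 + 1 = 5.
  i=3: a_3=1, p_3 = 1*12 + 5 = 17, q_3 = 1*5 + 2 = 7.
  i=4: a_4=2, p_4 = 2*17 + 12 = 46, q_4 = 2*7 + 5 = 19.
q_4 = 19 > 9, so the last convergent with denominator <= 9 is p_3/q_3 = 17/7.
The closest fraction with denominator <= 9 is either p_3/q_3 or the intermediate fraction (k*p_3 + p_2)/(k*q_3 + q_2) with the largest k >= 1 whose denominator stays <= 9; these approach x as k grows, and every other convergent or intermediate fraction in range is farther away.
Largest k: floor((9 - q_2)/q_3) = floor((9 - 5)/7) = 0.
Since k = 0, no intermediate fraction beyond p_3/q_3 has denominator <= 9, so the convergent 17/7 is the closest (its error is |46*7 - 17*19|/(19*7) = 1/133).

17/7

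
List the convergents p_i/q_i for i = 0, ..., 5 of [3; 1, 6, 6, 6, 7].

Using the convergent recurrence p_i = a_i*p_{i-1} + p_{i-2}, q_i = a_i*q_{i-1} + q_{i-2} with p_{-2}=0, p_{-1}=1, q_{-2}=1, q_{-1}=0:
  i=0: a_0=3, p_0 = 3*1 + 0 = 3, q_0 = 3*0 + 1 = 1.
  i=1: a_1=1, p_1 = 1*3 + 1 = 4, q_1 = 1*1 + 0 = 1.
  i=2: a_2=6, p_2 = 6*4 + 3 = 27, q_2 = 6*1 + 1 = 7.
  i=3: a_3=6, p_3 = 6*27 + 4 = 166, q_3 = 6*7 + 1 = 43.
  i=4: a_4=6, p_4 = 6*166 + 27 = 1023, q_4 = 6*43 + 7 = 265.
  i=5: a_5=7, p_5 = 7*1023 + 166 = 7327, q_5 = 7*265 + 43 = 1898.

3/1, 4/1, 27/7, 166/43, 1023/265, 7327/1898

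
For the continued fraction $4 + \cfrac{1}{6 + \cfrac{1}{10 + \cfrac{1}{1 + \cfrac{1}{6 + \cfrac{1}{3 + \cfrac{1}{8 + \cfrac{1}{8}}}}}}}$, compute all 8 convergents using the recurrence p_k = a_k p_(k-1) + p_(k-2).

Using the convergent recurrence p_i = a_i*p_{i-1} + p_{i-2}, q_i = a_i*q_{i-1} + q_{i-2} with p_{-2}=0, p_{-1}=1, q_{-2}=1, q_{-1}=0:
  i=0: a_0=4, p_0 = 4*1 + 0 = 4, q_0 = 4*0 + 1 = 1.
  i=1: a_1=6, p_1 = 6*4 + 1 = 25, q_1 = 6*1 + 0 = 6.
  i=2: a_2=10, p_2 = 10*25 + 4 = 254, q_2 = 10*6 + 1 = 61.
  i=3: a_3=1, p_3 = 1*254 + 25 = 279, q_3 = 1*61 + 6 = 67.
  i=4: a_4=6, p_4 = 6*279 + 254 = 1928, q_4 = 6*67 + 61 = 463.
  i=5: a_5=3, p_5 = 3*1928 + 279 = 6063, q_5 = 3*463 + 67 = 1456.
  i=6: a_6=8, p_6 = 8*6063 + 1928 = 50432, q_6 = 8*1456 + 463 = 12111.
  i=7: a_7=8, p_7 = 8*50432 + 6063 = 409519, q_7 = 8*12111 + 1456 = 98344.

4/1, 25/6, 254/61, 279/67, 1928/463, 6063/1456, 50432/12111, 409519/98344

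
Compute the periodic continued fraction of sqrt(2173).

[46; (1, 1, 1, 1, 1, 1, 92)]

Write x_i = (sqrt(2173) + m_i)/d_i with (m_0, d_0) = (0, 1). a_0 = floor(sqrt(2173)) = 46, since 46^2 = 2116 <= 2173 < 2209 = 47^2.
Iterate m_{i+1} = d_i*a_i - m_i, d_{i+1} = (2173 - m_{i+1}^2)/d_i, a_{i+1} = floor((a_0 + m_{i+1})/d_{i+1}):
  m_1 = 1*46 - 0 = 46, d_1 = (2173 - 46^2)/1 = 57/1 = 57, a_1 = floor((46 + 46)/57) = 1.
  m_2 = 57*1 - 46 = 11, d_2 = (2173 - 11^2)/57 = 2052/57 = 36, a_2 = floor((46 + 11)/36) = 1.
  m_3 = 36*1 - 11 = 25, d_3 = (2173 - 25^2)/36 = 1548/36 = 43, a_3 = floor((46 + 25)/43) = 1.
  m_4 = 43*1 - 25 = 18, d_4 = (2173 - 18^2)/43 = 1849/43 = 43, a_4 = floor((46 + 18)/43) = 1.
  m_5 = 43*1 - 18 = 25, d_5 = (2173 - 25^2)/43 = 1548/43 = 36, a_5 = floor((46 + 25)/36) = 1.
  m_6 = 36*1 - 25 = 11, d_6 = (2173 - 11^2)/36 = 2052/36 = 57, a_6 = floor((46 + 11)/57) = 1.
  m_7 = 57*1 - 11 = 46, d_7 = (2173 - 46^2)/57 = 57/57 = 1, a_7 = floor((46 + 46)/1) = 92.
  m_8 = 1*92 - 46 = 46, d_8 = (2173 - 46^2)/1 = 57/1 = 57: (m_8, d_8) = (m_1, d_1) = (46, 57), so from here the quotients repeat a_1, ..., a_7; the period length is 7.
Hence the expansion of sqrt(2173) is a_0 = 46 followed by the repeating block 1, 1, 1, 1, 1, 1, 92 (period 7).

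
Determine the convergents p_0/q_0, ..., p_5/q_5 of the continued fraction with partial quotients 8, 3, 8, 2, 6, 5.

Using the convergent recurrence p_i = a_i*p_{i-1} + p_{i-2}, q_i = a_i*q_{i-1} + q_{i-2} with p_{-2}=0, p_{-1}=1, q_{-2}=1, q_{-1}=0:
  i=0: a_0=8, p_0 = 8*1 + 0 = 8, q_0 = 8*0 + 1 = 1.
  i=1: a_1=3, p_1 = 3*8 + 1 = 25, q_1 = 3*1 + 0 = 3.
  i=2: a_2=8, p_2 = 8*25 + 8 = 208, q_2 = 8*3 + 1 = 25.
  i=3: a_3=2, p_3 = 2*208 + 25 = 441, q_3 = 2*25 + 3 = 53.
  i=4: a_4=6, p_4 = 6*441 + 208 = 2854, q_4 = 6*53 + 25 = 343.
  i=5: a_5=5, p_5 = 5*2854 + 441 = 14711, q_5 = 5*343 + 53 = 1768.

8/1, 25/3, 208/25, 441/53, 2854/343, 14711/1768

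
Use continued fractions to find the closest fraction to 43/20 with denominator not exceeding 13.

28/13

Expand x = 43/20 as a continued fraction with the Euclidean algorithm:
  43 = 2*20 + 3, so a_0 = 2.
  20 = 6*3 + 2, so a_1 = 6.
  3 = 1*2 + 1, so a_2 = 1.
  2 = 2*1 + 0, so a_3 = 2.
so x = [2; 6, 1, 2].
Convergents (p_i = a_i*p_{i-1} + p_{i-2}, q_i = a_i*q_{i-1} + q_{i-2} with p_{-2}=0, p_{-1}=1, q_{-2}=1, q_{-1}=0), until the denominator exceeds 13:
  i=0: a_0=2, p_0 = 2*1 + 0 = 2, q_0 = 2*0 + 1 = 1.
  i=1: a_1=6, p_1 = 6*2 + 1 = 13, q_1 = 6*1 + 0 = 6.
  i=2: a_2=1, p_2 = 1*13 + 2 = 15, q_2 = 1*6 + 1 = 7.
  i=3: a_3=2, p_3 = 2*15 + 13 = 43, q_3 = 2*7 + 6 = 20.
q_3 = 20 > 13, so the last convergent with denominator <= 13 is p_2/q_2 = 15/7.
The closest fraction with denominator <= 13 is either p_2/q_2 or the intermediate fraction (k*p_2 + p_1)/(k*q_2 + q_1) with the largest k >= 1 whose denominator stays <= 13; these approach x as k grows, and every other convergent or intermediate fraction in range is farther away.
Largest k: floor((13 - q_1)/q_2) = floor((13 - 6)/7) = 1.
That gives (1*15 + 13)/(1*7 + 6) = 28/13.
Compare the errors: |x - 15/7| = |43*7 - 15*20|/(20*7) = 1/140, and |x - 28/13| = |43*13 - 28*20|/(20*13) = 1/260.
Cross-multiplying, 1*140 = 140 < 260 = 1*260, so 1/260 is smaller: the intermediate fraction 28/13 is closer to x than 15/7.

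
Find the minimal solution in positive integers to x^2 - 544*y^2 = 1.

(x, y) = (2449, 105)

First expand sqrt(544) as a continued fraction. With x_i = (sqrt(544) + m_i)/d_i and (m_0, d_0) = (0, 1): a_0 = floor(sqrt(544)) = 23, since 23^2 = 529 <= 544 < 576 = 24^2.
Iterate m_{i+1} = d_i*a_i - m_i, d_{i+1} = (544 - m_{i+1}^2)/d_i, a_{i+1} = floor((a_0 + m_{i+1})/d_{i+1}):
  m_1 = 1*23 - 0 = 23, d_1 = (544 - 23^2)/1 = 15/1 = 15, a_1 = floor((23 + 23)/15) = 3.
  m_2 = 15*3 - 23 = 22, d_2 = (544 - 22^2)/15 = 60/15 = 4, a_2 = floor((23 + 22)/4) = 11.
  m_3 = 4*11 - 22 = 22, d_3 = (544 - 22^2)/4 = 60/4 = 15, a_3 = floor((23 + 22)/15) = 3.
  m_4 = 15*3 - 22 = 23, d_4 = (544 - 23^2)/15 = 15/15 = 1, a_4 = floor((23 + 23)/1) = 46.
  m_5 = 1*46 - 23 = 23, d_5 = (544 - 23^2)/1 = 15/1 = 15: (m_5, d_5) = (m_1, d_1) = (23, 15), so from here the quotients repeat a_1, ..., a_4; the period length is 4.
So sqrt(544) = [23; (3, 11, 3, 46)] with period length k = 4.
k is even, so the fundamental solution of x^2 - 544y^2 = 1 is (p_{k-1}, q_{k-1}) = (p_3, q_3); compute convergents through index 3.
Convergents (p_i = a_i*p_{i-1} + p_{i-2}, q_i = a_i*q_{i-1} + q_{i-2} with p_{-2}=0, p_{-1}=1, q_{-2}=1, q_{-1}=0):
  i=0: a_0=23, p_0 = 23*1 + 0 = 23, q_0 = 23*0 + 1 = 1.
  i=1: a_1=3, p_1 = 3*23 + 1 = 70, q_1 = 3*1 + 0 = 3.
  i=2: a_2=11, p_2 = 11*70 + 23 = 793, q_2 = 11*3 + 1 = 34.
  i=3: a_3=3, p_3 = 3*793 + 70 = 2449, q_3 = 3*34 + 3 = 105.
Check: 2449^2 - 544*105^2 = 5997601 - 5997600 = 1, so (x, y) = (2449, 105) solves the equation, and by the theorem it is the least positive solution.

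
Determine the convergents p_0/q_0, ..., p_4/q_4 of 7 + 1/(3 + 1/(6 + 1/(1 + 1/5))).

Using the convergent recurrence p_i = a_i*p_{i-1} + p_{i-2}, q_i = a_i*q_{i-1} + q_{i-2} with p_{-2}=0, p_{-1}=1, q_{-2}=1, q_{-1}=0:
  i=0: a_0=7, p_0 = 7*1 + 0 = 7, q_0 = 7*0 + 1 = 1.
  i=1: a_1=3, p_1 = 3*7 + 1 = 22, q_1 = 3*1 + 0 = 3.
  i=2: a_2=6, p_2 = 6*22 + 7 = 139, q_2 = 6*3 + 1 = 19.
  i=3: a_3=1, p_3 = 1*139 + 22 = 161, q_3 = 1*19 + 3 = 22.
  i=4: a_4=5, p_4 = 5*161 + 139 = 944, q_4 = 5*22 + 19 = 129.

7/1, 22/3, 139/19, 161/22, 944/129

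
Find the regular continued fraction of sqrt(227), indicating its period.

[15; (15, 30)]

Write x_i = (sqrt(227) + m_i)/d_i with (m_0, d_0) = (0, 1). a_0 = floor(sqrt(227)) = 15, since 15^2 = 225 <= 227 < 256 = 16^2.
Iterate m_{i+1} = d_i*a_i - m_i, d_{i+1} = (227 - m_{i+1}^2)/d_i, a_{i+1} = floor((a_0 + m_{i+1})/d_{i+1}):
  m_1 = 1*15 - 0 = 15, d_1 = (227 - 15^2)/1 = 2/1 = 2, a_1 = floor((15 + 15)/2) = 15.
  m_2 = 2*15 - 15 = 15, d_2 = (227 - 15^2)/2 = 2/2 = 1, a_2 = floor((15 + 15)/1) = 30.
  m_3 = 1*30 - 15 = 15, d_3 = (227 - 15^2)/1 = 2/1 = 2: (m_3, d_3) = (m_1, d_1) = (15, 2), so from here the quotients repeat a_1, a_2; the period length is 2.
Hence the expansion of sqrt(227) is a_0 = 15 followed by the repeating block 15, 30 (period 2).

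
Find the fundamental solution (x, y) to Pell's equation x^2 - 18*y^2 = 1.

(x, y) = (17, 4)

First expand sqrt(18) as a continued fraction. With x_i = (sqrt(18) + m_i)/d_i and (m_0, d_0) = (0, 1): a_0 = floor(sqrt(18)) = 4, since 4^2 = 16 <= 18 < 25 = 5^2.
Iterate m_{i+1} = d_i*a_i - m_i, d_{i+1} = (18 - m_{i+1}^2)/d_i, a_{i+1} = floor((a_0 + m_{i+1})/d_{i+1}):
  m_1 = 1*4 - 0 = 4, d_1 = (18 - 4^2)/1 = 2/1 = 2, a_1 = floor((4 + 4)/2) = 4.
  m_2 = 2*4 - 4 = 4, d_2 = (18 - 4^2)/2 = 2/2 = 1, a_2 = floor((4 + 4)/1) = 8.
  m_3 = 1*8 - 4 = 4, d_3 = (18 - 4^2)/1 = 2/1 = 2: (m_3, d_3) = (m_1, d_1) = (4, 2), so from here the quotients repeat a_1, a_2; the period length is 2.
So sqrt(18) = [4; (4, 8)] with period length k = 2.
k is even, so the fundamental solution of x^2 - 18y^2 = 1 is (p_{k-1}, q_{k-1}) = (p_1, q_1); compute convergents through index 1.
Convergents (p_i = a_i*p_{i-1} + p_{i-2}, q_i = a_i*q_{i-1} + q_{i-2} with p_{-2}=0, p_{-1}=1, q_{-2}=1, q_{-1}=0):
  i=0: a_0=4, p_0 = 4*1 + 0 = 4, q_0 = 4*0 + 1 = 1.
  i=1: a_1=4, p_1 = 4*4 + 1 = 17, q_1 = 4*1 + 0 = 4.
Check: 17^2 - 18*4^2 = 289 - 288 = 1, so (x, y) = (17, 4) solves the equation, and by the theorem it is the least positive solution.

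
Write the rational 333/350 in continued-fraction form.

[0; 1, 19, 1, 1, 2, 3]

Run the Euclidean algorithm on 333 and 350; the successive quotients are the partial quotients a_0, a_1, ... (each step inverts the fractional part left over by the previous one):
  333 = 0*350 + 333, so a_0 = 0.
  350 = 1*333 + 17, so a_1 = 1.
  333 = 19*17 + 10, so a_2 = 19.
  17 = 1*10 + 7, so a_3 = 1.
  10 = 1*7 + 3, so a_4 = 1.
  7 = 2*3 + 1, so a_5 = 2.
  3 = 3*1 + 0, so a_6 = 3.
The remainder reaches 0 after 7 divisions, so the expansion has 7 partial quotients, read off in order.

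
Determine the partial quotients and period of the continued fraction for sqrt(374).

[19; (2, 1, 18, 1, 2, 38)]

Write x_i = (sqrt(374) + m_i)/d_i with (m_0, d_0) = (0, 1). a_0 = floor(sqrt(374)) = 19, since 19^2 = 361 <= 374 < 400 = 20^2.
Iterate m_{i+1} = d_i*a_i - m_i, d_{i+1} = (374 - m_{i+1}^2)/d_i, a_{i+1} = floor((a_0 + m_{i+1})/d_{i+1}):
  m_1 = 1*19 - 0 = 19, d_1 = (374 - 19^2)/1 = 13/1 = 13, a_1 = floor((19 + 19)/13) = 2.
  m_2 = 13*2 - 19 = 7, d_2 = (374 - 7^2)/13 = 325/13 = 25, a_2 = floor((19 + 7)/25) = 1.
  m_3 = 25*1 - 7 = 18, d_3 = (374 - 18^2)/25 = 50/25 = 2, a_3 = floor((19 + 18)/2) = 18.
  m_4 = 2*18 - 18 = 18, d_4 = (374 - 18^2)/2 = 50/2 = 25, a_4 = floor((19 + 18)/25) = 1.
  m_5 = 25*1 - 18 = 7, d_5 = (374 - 7^2)/25 = 325/25 = 13, a_5 = floor((19 + 7)/13) = 2.
  m_6 = 13*2 - 7 = 19, d_6 = (374 - 19^2)/13 = 13/13 = 1, a_6 = floor((19 + 19)/1) = 38.
  m_7 = 1*38 - 19 = 19, d_7 = (374 - 19^2)/1 = 13/1 = 13: (m_7, d_7) = (m_1, d_1) = (19, 13), so from here the quotients repeat a_1, ..., a_6; the period length is 6.
Hence the expansion of sqrt(374) is a_0 = 19 followed by the repeating block 2, 1, 18, 1, 2, 38 (period 6).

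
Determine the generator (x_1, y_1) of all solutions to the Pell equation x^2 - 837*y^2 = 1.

First expand sqrt(837) as a continued fraction. With x_i = (sqrt(837) + m_i)/d_i and (m_0, d_0) = (0, 1): a_0 = floor(sqrt(837)) = 28, since 28^2 = 784 <= 837 < 841 = 29^2.
Iterate m_{i+1} = d_i*a_i - m_i, d_{i+1} = (837 - m_{i+1}^2)/d_i, a_{i+1} = floor((a_0 + m_{i+1})/d_{i+1}):
  m_1 = 1*28 - 0 = 28, d_1 = (837 - 28^2)/1 = 53/1 = 53, a_1 = floor((28 + 28)/53) = 1.
  m_2 = 53*1 - 28 = 25, d_2 = (837 - 25^2)/53 = 212/53 = 4, a_2 = floor((28 + 25)/4) = 13.
  m_3 = 4*13 - 25 = 27, d_3 = (837 - 27^2)/4 = 108/4 = 27, a_3 = floor((28 + 27)/27) = 2.
  m_4 = 27*2 - 27 = 27, d_4 = (837 - 27^2)/27 = 108/27 = 4, a_4 = floor((28 + 27)/4) = 13.
  m_5 = 4*13 - 27 = 25, d_5 = (837 - 25^2)/4 = 212/4 = 53, a_5 = floor((28 + 25)/53) = 1.
  m_6 = 53*1 - 25 = 28, d_6 = (837 - 28^2)/53 = 53/53 = 1, a_6 = floor((28 + 28)/1) = 56.
  m_7 = 1*56 - 28 = 28, d_7 = (837 - 28^2)/1 = 53/1 = 53: (m_7, d_7) = (m_1, d_1) = (28, 53), so from here the quotients repeat a_1, ..., a_6; the period length is 6.
So sqrt(837) = [28; (1, 13, 2, 13, 1, 56)] with period length k = 6.
k is even, so the fundamental solution of x^2 - 837y^2 = 1 is (p_{k-1}, q_{k-1}) = (p_5, q_5); compute convergents through index 5.
Convergents (p_i = a_i*p_{i-1} + p_{i-2}, q_i = a_i*q_{i-1} + q_{i-2} with p_{-2}=0, p_{-1}=1, q_{-2}=1, q_{-1}=0):
  i=0: a_0=28, p_0 = 28*1 + 0 = 28, q_0 = 28*0 + 1 = 1.
  i=1: a_1=1, p_1 = 1*28 + 1 = 29, q_1 = 1*1 + 0 = 1.
  i=2: a_2=13, p_2 = 13*29 + 28 = 405, q_2 = 13*1 + 1 = 14.
  i=3: a_3=2, p_3 = 2*405 + 29 = 839, q_3 = 2*14 + 1 = 29.
  i=4: a_4=13, p_4 = 13*839 + 405 = 11312, q_4 = 13*29 + 14 = 391.
  i=5: a_5=1, p_5 = 1*11312 + 839 = 12151, q_5 = 1*391 + 29 = 420.
Check: 12151^2 - 837*420^2 = 147646801 - 147646800 = 1, so (x, y) = (12151, 420) solves the equation, and by the theorem it is the least positive solution.

(x, y) = (12151, 420)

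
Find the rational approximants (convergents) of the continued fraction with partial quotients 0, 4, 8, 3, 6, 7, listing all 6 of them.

Using the convergent recurrence p_i = a_i*p_{i-1} + p_{i-2}, q_i = a_i*q_{i-1} + q_{i-2} with p_{-2}=0, p_{-1}=1, q_{-2}=1, q_{-1}=0:
  i=0: a_0=0, p_0 = 0*1 + 0 = 0, q_0 = 0*0 + 1 = 1.
  i=1: a_1=4, p_1 = 4*0 + 1 = 1, q_1 = 4*1 + 0 = 4.
  i=2: a_2=8, p_2 = 8*1 + 0 = 8, q_2 = 8*4 + 1 = 33.
  i=3: a_3=3, p_3 = 3*8 + 1 = 25, q_3 = 3*33 + 4 = 103.
  i=4: a_4=6, p_4 = 6*25 + 8 = 158, q_4 = 6*103 + 33 = 651.
  i=5: a_5=7, p_5 = 7*158 + 25 = 1131, q_5 = 7*651 + 103 = 4660.

0/1, 1/4, 8/33, 25/103, 158/651, 1131/4660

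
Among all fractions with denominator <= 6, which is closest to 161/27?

6/1

Expand x = 161/27 as a continued fraction with the Euclidean algorithm:
  161 = 5*27 + 26, so a_0 = 5.
  27 = 1*26 + 1, so a_1 = 1.
  26 = 26*1 + 0, so a_2 = 26.
so x = [5; 1, 26].
Convergents (p_i = a_i*p_{i-1} + p_{i-2}, q_i = a_i*q_{i-1} + q_{i-2} with p_{-2}=0, p_{-1}=1, q_{-2}=1, q_{-1}=0), until the denominator exceeds 6:
  i=0: a_0=5, p_0 = 5*1 + 0 = 5, q_0 = 5*0 + 1 = 1.
  i=1: a_1=1, p_1 = 1*5 + 1 = 6, q_1 = 1*1 + 0 = 1.
  i=2: a_2=26, p_2 = 26*6 + 5 = 161, q_2 = 26*1 + 1 = 27.
q_2 = 27 > 6, so the last convergent with denominator <= 6 is p_1/q_1 = 6/1.
The closest fraction with denominator <= 6 is either p_1/q_1 or the intermediate fraction (k*p_1 + p_0)/(k*q_1 + q_0) with the largest k >= 1 whose denominator stays <= 6; these approach x as k grows, and every other convergent or intermediate fraction in range is farther away.
Largest k: floor((6 - q_0)/q_1) = floor((6 - 1)/1) = 5.
That gives (5*6 + 5)/(5*1 + 1) = 35/6.
Compare the errors: |x - 6/1| = |161*1 - 6*27|/(27*1) = 1/27, and |x - 35/6| = |161*6 - 35*27|/(27*6) = 21/162.
Cross-multiplying, 1*162 = 162 < 567 = 21*27, so 1/27 is smaller: the convergent 6/1 is closer to x than 35/6.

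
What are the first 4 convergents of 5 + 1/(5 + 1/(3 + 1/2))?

Using the convergent recurrence p_i = a_i*p_{i-1} + p_{i-2}, q_i = a_i*q_{i-1} + q_{i-2} with p_{-2}=0, p_{-1}=1, q_{-2}=1, q_{-1}=0:
  i=0: a_0=5, p_0 = 5*1 + 0 = 5, q_0 = 5*0 + 1 = 1.
  i=1: a_1=5, p_1 = 5*5 + 1 = 26, q_1 = 5*1 + 0 = 5.
  i=2: a_2=3, p_2 = 3*26 + 5 = 83, q_2 = 3*5 + 1 = 16.
  i=3: a_3=2, p_3 = 2*83 + 26 = 192, q_3 = 2*16 + 5 = 37.

5/1, 26/5, 83/16, 192/37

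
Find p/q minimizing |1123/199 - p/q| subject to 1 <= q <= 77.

79/14

Expand x = 1123/199 as a continued fraction with the Euclidean algorithm:
  1123 = 5*199 + 128, so a_0 = 5.
  199 = 1*128 + 71, so a_1 = 1.
  128 = 1*71 + 57, so a_2 = 1.
  71 = 1*57 + 14, so a_3 = 1.
  57 = 4*14 + 1, so a_4 = 4.
  14 = 14*1 + 0, so a_5 = 14.
so x = [5; 1, 1, 1, 4, 14].
Convergents (p_i = a_i*p_{i-1} + p_{i-2}, q_i = a_i*q_{i-1} + q_{i-2} with p_{-2}=0, p_{-1}=1, q_{-2}=1, q_{-1}=0), until the denominator exceeds 77:
  i=0: a_0=5, p_0 = 5*1 + 0 = 5, q_0 = 5*0 + 1 = 1.
  i=1: a_1=1, p_1 = 1*5 + 1 = 6, q_1 = 1*1 + 0 = 1.
  i=2: a_2=1, p_2 = 1*6 + 5 = 11, q_2 = 1*1 + 1 = 2.
  i=3: a_3=1, p_3 = 1*11 + 6 = 17, q_3 = 1*2 + 1 = 3.
  i=4: a_4=4, p_4 = 4*17 + 11 = 79, q_4 = 4*3 + 2 = 14.
  i=5: a_5=14, p_5 = 14*79 + 17 = 1123, q_5 = 14*14 + 3 = 199.
q_5 = 199 > 77, so the last convergent with denominator <= 77 is p_4/q_4 = 79/14.
The closest fraction with denominator <= 77 is either p_4/q_4 or the intermediate fraction (k*p_4 + p_3)/(k*q_4 + q_3) with the largest k >= 1 whose denominator stays <= 77; these approach x as k grows, and every other convergent or intermediate fraction in range is farther away.
Largest k: floor((77 - q_3)/q_4) = floor((77 - 3)/14) = 5.
That gives (5*79 + 17)/(5*14 + 3) = 412/73.
Compare the errors: |x - 79/14| = |1123*14 - 79*199|/(199*14) = 1/2786, and |x - 412/73| = |1123*73 - 412*199|/(199*73) = 9/14527.
Cross-multiplying, 1*14527 = 14527 < 25074 = 9*2786, so 1/2786 is smaller: the convergent 79/14 is closer to x than 412/73.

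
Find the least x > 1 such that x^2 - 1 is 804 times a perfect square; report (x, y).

(x, y) = (515095, 18166)

First expand sqrt(804) as a continued fraction. With x_i = (sqrt(804) + m_i)/d_i and (m_0, d_0) = (0, 1): a_0 = floor(sqrt(804)) = 28, since 28^2 = 784 <= 804 < 841 = 29^2.
Iterate m_{i+1} = d_i*a_i - m_i, d_{i+1} = (804 - m_{i+1}^2)/d_i, a_{i+1} = floor((a_0 + m_{i+1})/d_{i+1}):
  m_1 = 1*28 - 0 = 28, d_1 = (804 - 28^2)/1 = 20/1 = 20, a_1 = floor((28 + 28)/20) = 2.
  m_2 = 20*2 - 28 = 12, d_2 = (804 - 12^2)/20 = 660/20 = 33, a_2 = floor((28 + 12)/33) = 1.
  m_3 = 33*1 - 12 = 21, d_3 = (804 - 21^2)/33 = 363/33 = 11, a_3 = floor((28 + 21)/11) = 4.
  m_4 = 11*4 - 21 = 23, d_4 = (804 - 23^2)/11 = 275/11 = 25, a_4 = floor((28 + 23)/25) = 2.
  m_5 = 25*2 - 23 = 27, d_5 = (804 - 27^2)/25 = 75/25 = 3, a_5 = floor((28 + 27)/3) = 18.
  m_6 = 3*18 - 27 = 27, d_6 = (804 - 27^2)/3 = 75/3 = 25, a_6 = floor((28 + 27)/25) = 2.
  m_7 = 25*2 - 27 = 23, d_7 = (804 - 23^2)/25 = 275/25 = 11, a_7 = floor((28 + 23)/11) = 4.
  m_8 = 11*4 - 23 = 21, d_8 = (804 - 21^2)/11 = 363/11 = 33, a_8 = floor((28 + 21)/33) = 1.
  m_9 = 33*1 - 21 = 12, d_9 = (804 - 12^2)/33 = 660/33 = 20, a_9 = floor((28 + 12)/20) = 2.
  m_10 = 20*2 - 12 = 28, d_10 = (804 - 28^2)/20 = 20/20 = 1, a_10 = floor((28 + 28)/1) = 56.
  m_11 = 1*56 - 28 = 28, d_11 = (804 - 28^2)/1 = 20/1 = 20: (m_11, d_11) = (m_1, d_1) = (28, 20), so from here the quotients repeat a_1, ..., a_10; the period length is 10.
So sqrt(804) = [28; (2, 1, 4, 2, 18, 2, 4, 1, 2, 56)] with period length k = 10.
k is even, so the fundamental solution of x^2 - 804y^2 = 1 is (p_{k-1}, q_{k-1}) = (p_9, q_9); compute convergents through index 9.
Convergents (p_i = a_i*p_{i-1} + p_{i-2}, q_i = a_i*q_{i-1} + q_{i-2} with p_{-2}=0, p_{-1}=1, q_{-2}=1, q_{-1}=0):
  i=0: a_0=28, p_0 = 28*1 + 0 = 28, q_0 = 28*0 + 1 = 1.
  i=1: a_1=2, p_1 = 2*28 + 1 = 57, q_1 = 2*1 + 0 = 2.
  i=2: a_2=1, p_2 = 1*57 + 28 = 85, q_2 = 1*2 + 1 = 3.
  i=3: a_3=4, p_3 = 4*85 + 57 = 397, q_3 = 4*3 + 2 = 14.
  i=4: a_4=2, p_4 = 2*397 + 85 = 879, q_4 = 2*14 + 3 = 31.
  i=5: a_5=18, p_5 = 18*879 + 397 = 16219, q_5 = 18*31 + 14 = 572.
  i=6: a_6=2, p_6 = 2*16219 + 879 = 33317, q_6 = 2*572 + 31 = 1175.
  i=7: a_7=4, p_7 = 4*33317 + 16219 = 149487, q_7 = 4*1175 + 572 = 5272.
  i=8: a_8=1, p_8 = 1*149487 + 33317 = 182804, q_8 = 1*5272 + 1175 = 6447.
  i=9: a_9=2, p_9 = 2*182804 + 149487 = 515095, q_9 = 2*6447 + 5272 = 18166.
Check: 515095^2 - 804*18166^2 = 265322859025 - 265322859024 = 1, so (x, y) = (515095, 18166) solves the equation, and by the theorem it is the least positive solution.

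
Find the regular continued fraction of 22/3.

Run the Euclidean algorithm on 22 and 3; the successive quotients are the partial quotients a_0, a_1, ... (each step inverts the fractional part left over by the previous one):
  22 = 7*3 + 1, so a_0 = 7.
  3 = 3*1 + 0, so a_1 = 3.
The remainder reaches 0 after 2 divisions, so the expansion has 2 partial quotients, read off in order.

[7; 3]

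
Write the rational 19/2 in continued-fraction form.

Run the Euclidean algorithm on 19 and 2; the successive quotients are the partial quotients a_0, a_1, ... (each step inverts the fractional part left over by the previous one):
  19 = 9*2 + 1, so a_0 = 9.
  2 = 2*1 + 0, so a_1 = 2.
The remainder reaches 0 after 2 divisions, so the expansion has 2 partial quotients, read off in order.

[9; 2]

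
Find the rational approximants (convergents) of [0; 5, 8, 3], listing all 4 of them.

Using the convergent recurrence p_i = a_i*p_{i-1} + p_{i-2}, q_i = a_i*q_{i-1} + q_{i-2} with p_{-2}=0, p_{-1}=1, q_{-2}=1, q_{-1}=0:
  i=0: a_0=0, p_0 = 0*1 + 0 = 0, q_0 = 0*0 + 1 = 1.
  i=1: a_1=5, p_1 = 5*0 + 1 = 1, q_1 = 5*1 + 0 = 5.
  i=2: a_2=8, p_2 = 8*1 + 0 = 8, q_2 = 8*5 + 1 = 41.
  i=3: a_3=3, p_3 = 3*8 + 1 = 25, q_3 = 3*41 + 5 = 128.

0/1, 1/5, 8/41, 25/128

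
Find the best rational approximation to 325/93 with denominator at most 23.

Expand x = 325/93 as a continued fraction with the Euclidean algorithm:
  325 = 3*93 + 46, so a_0 = 3.
  93 = 2*46 + 1, so a_1 = 2.
  46 = 46*1 + 0, so a_2 = 46.
so x = [3; 2, 46].
Convergents (p_i = a_i*p_{i-1} + p_{i-2}, q_i = a_i*q_{i-1} + q_{i-2} with p_{-2}=0, p_{-1}=1, q_{-2}=1, q_{-1}=0), until the denominator exceeds 23:
  i=0: a_0=3, p_0 = 3*1 + 0 = 3, q_0 = 3*0 + 1 = 1.
  i=1: a_1=2, p_1 = 2*3 + 1 = 7, q_1 = 2*1 + 0 = 2.
  i=2: a_2=46, p_2 = 46*7 + 3 = 325, q_2 = 46*2 + 1 = 93.
q_2 = 93 > 23, so the last convergent with denominator <= 23 is p_1/q_1 = 7/2.
The closest fraction with denominator <= 23 is either p_1/q_1 or the intermediate fraction (k*p_1 + p_0)/(k*q_1 + q_0) with the largest k >= 1 whose denominator stays <= 23; these approach x as k grows, and every other convergent or intermediate fraction in range is farther away.
Largest k: floor((23 - q_0)/q_1) = floor((23 - 1)/2) = 11.
That gives (11*7 + 3)/(11*2 + 1) = 80/23.
Compare the errors: |x - 7/2| = |325*2 - 7*93|/(93*2) = 1/186, and |x - 80/23| = |325*23 - 80*93|/(93*23) = 35/2139.
Cross-multiplying, 1*2139 = 2139 < 6510 = 35*186, so 1/186 is smaller: the convergent 7/2 is closer to x than 80/23.

7/2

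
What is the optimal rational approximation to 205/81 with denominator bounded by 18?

Expand x = 205/81 as a continued fraction with the Euclidean algorithm:
  205 = 2*81 + 43, so a_0 = 2.
  81 = 1*43 + 38, so a_1 = 1.
  43 = 1*38 + 5, so a_2 = 1.
  38 = 7*5 + 3, so a_3 = 7.
  5 = 1*3 + 2, so a_4 = 1.
  3 = 1*2 + 1, so a_5 = 1.
  2 = 2*1 + 0, so a_6 = 2.
so x = [2; 1, 1, 7, 1, 1, 2].
Convergents (p_i = a_i*p_{i-1} + p_{i-2}, q_i = a_i*q_{i-1} + q_{i-2} with p_{-2}=0, p_{-1}=1, q_{-2}=1, q_{-1}=0), until the denominator exceeds 18:
  i=0: a_0=2, p_0 = 2*1 + 0 = 2, q_0 = 2*0 + 1 = 1.
  i=1: a_1=1, p_1 = 1*2 + 1 = 3, q_1 = 1*1 + 0 = 1.
  i=2: a_2=1, p_2 = 1*3 + 2 = 5, q_2 = 1*1 + 1 = 2.
  i=3: a_3=7, p_3 = 7*5 + 3 = 38, q_3 = 7*2 + 1 = 15.
  i=4: a_4=1, p_4 = 1*38 + 5 = 43, q_4 = 1*15 + 2 = 17.
  i=5: a_5=1, p_5 = 1*43 + 38 = 81, q_5 = 1*17 + 15 = 32.
q_5 = 32 > 18, so the last convergent with denominator <= 18 is p_4/q_4 = 43/17.
The closest fraction with denominator <= 18 is either p_4/q_4 or the intermediate fraction (k*p_4 + p_3)/(k*q_4 + q_3) with the largest k >= 1 whose denominator stays <= 18; these approach x as k grows, and every other convergent or intermediate fraction in range is farther away.
Largest k: floor((18 - q_3)/q_4) = floor((18 - 15)/17) = 0.
Since k = 0, no intermediate fraction beyond p_4/q_4 has denominator <= 18, so the convergent 43/17 is the closest (its error is |205*17 - 43*81|/(81*17) = 2/1377).

43/17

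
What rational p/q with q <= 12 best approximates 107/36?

3/1

Expand x = 107/36 as a continued fraction with the Euclidean algorithm:
  107 = 2*36 + 35, so a_0 = 2.
  36 = 1*35 + 1, so a_1 = 1.
  35 = 35*1 + 0, so a_2 = 35.
so x = [2; 1, 35].
Convergents (p_i = a_i*p_{i-1} + p_{i-2}, q_i = a_i*q_{i-1} + q_{i-2} with p_{-2}=0, p_{-1}=1, q_{-2}=1, q_{-1}=0), until the denominator exceeds 12:
  i=0: a_0=2, p_0 = 2*1 + 0 = 2, q_0 = 2*0 + 1 = 1.
  i=1: a_1=1, p_1 = 1*2 + 1 = 3, q_1 = 1*1 + 0 = 1.
  i=2: a_2=35, p_2 = 35*3 + 2 = 107, q_2 = 35*1 + 1 = 36.
q_2 = 36 > 12, so the last convergent with denominator <= 12 is p_1/q_1 = 3/1.
The closest fraction with denominator <= 12 is either p_1/q_1 or the intermediate fraction (k*p_1 + p_0)/(k*q_1 + q_0) with the largest k >= 1 whose denominator stays <= 12; these approach x as k grows, and every other convergent or intermediate fraction in range is farther away.
Largest k: floor((12 - q_0)/q_1) = floor((12 - 1)/1) = 11.
That gives (11*3 + 2)/(11*1 + 1) = 35/12.
Compare the errors: |x - 3/1| = |107*1 - 3*36|/(36*1) = 1/36, and |x - 35/12| = |107*12 - 35*36|/(36*12) = 24/432.
Cross-multiplying, 1*432 = 432 < 864 = 24*36, so 1/36 is smaller: the convergent 3/1 is closer to x than 35/12.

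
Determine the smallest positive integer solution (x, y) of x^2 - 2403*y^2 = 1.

First expand sqrt(2403) as a continued fraction. With x_i = (sqrt(2403) + m_i)/d_i and (m_0, d_0) = (0, 1): a_0 = floor(sqrt(2403)) = 49, since 49^2 = 2401 <= 2403 < 2500 = 50^2.
Iterate m_{i+1} = d_i*a_i - m_i, d_{i+1} = (2403 - m_{i+1}^2)/d_i, a_{i+1} = floor((a_0 + m_{i+1})/d_{i+1}):
  m_1 = 1*49 - 0 = 49, d_1 = (2403 - 49^2)/1 = 2/1 = 2, a_1 = floor((49 + 49)/2) = 49.
  m_2 = 2*49 - 49 = 49, d_2 = (2403 - 49^2)/2 = 2/2 = 1, a_2 = floor((49 + 49)/1) = 98.
  m_3 = 1*98 - 49 = 49, d_3 = (2403 - 49^2)/1 = 2/1 = 2: (m_3, d_3) = (m_1, d_1) = (49, 2), so from here the quotients repeat a_1, a_2; the period length is 2.
So sqrt(2403) = [49; (49, 98)] with period length k = 2.
k is even, so the fundamental solution of x^2 - 2403y^2 = 1 is (p_{k-1}, q_{k-1}) = (p_1, q_1); compute convergents through index 1.
Convergents (p_i = a_i*p_{i-1} + p_{i-2}, q_i = a_i*q_{i-1} + q_{i-2} with p_{-2}=0, p_{-1}=1, q_{-2}=1, q_{-1}=0):
  i=0: a_0=49, p_0 = 49*1 + 0 = 49, q_0 = 49*0 + 1 = 1.
  i=1: a_1=49, p_1 = 49*49 + 1 = 2402, q_1 = 49*1 + 0 = 49.
Check: 2402^2 - 2403*49^2 = 5769604 - 5769603 = 1, so (x, y) = (2402, 49) solves the equation, and by the theorem it is the least positive solution.

(x, y) = (2402, 49)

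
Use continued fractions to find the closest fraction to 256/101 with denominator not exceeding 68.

147/58

Expand x = 256/101 as a continued fraction with the Euclidean algorithm:
  256 = 2*101 + 54, so a_0 = 2.
  101 = 1*54 + 47, so a_1 = 1.
  54 = 1*47 + 7, so a_2 = 1.
  47 = 6*7 + 5, so a_3 = 6.
  7 = 1*5 + 2, so a_4 = 1.
  5 = 2*2 + 1, so a_5 = 2.
  2 = 2*1 + 0, so a_6 = 2.
so x = [2; 1, 1, 6, 1, 2, 2].
Convergents (p_i = a_i*p_{i-1} + p_{i-2}, q_i = a_i*q_{i-1} + q_{i-2} with p_{-2}=0, p_{-1}=1, q_{-2}=1, q_{-1}=0), until the denominator exceeds 68:
  i=0: a_0=2, p_0 = 2*1 + 0 = 2, q_0 = 2*0 + 1 = 1.
  i=1: a_1=1, p_1 = 1*2 + 1 = 3, q_1 = 1*1 + 0 = 1.
  i=2: a_2=1, p_2 = 1*3 + 2 = 5, q_2 = 1*1 + 1 = 2.
  i=3: a_3=6, p_3 = 6*5 + 3 = 33, q_3 = 6*2 + 1 = 13.
  i=4: a_4=1, p_4 = 1*33 + 5 = 38, q_4 = 1*13 + 2 = 15.
  i=5: a_5=2, p_5 = 2*38 + 33 = 109, q_5 = 2*15 + 13 = 43.
  i=6: a_6=2, p_6 = 2*109 + 38 = 256, q_6 = 2*43 + 15 = 101.
q_6 = 101 > 68, so the last convergent with denominator <= 68 is p_5/q_5 = 109/43.
The closest fraction with denominator <= 68 is either p_5/q_5 or the intermediate fraction (k*p_5 + p_4)/(k*q_5 + q_4) with the largest k >= 1 whose denominator stays <= 68; these approach x as k grows, and every other convergent or intermediate fraction in range is farther away.
Largest k: floor((68 - q_4)/q_5) = floor((68 - 15)/43) = 1.
That gives (1*109 + 38)/(1*43 + 15) = 147/58.
Compare the errors: |x - 109/43| = |256*43 - 109*101|/(101*43) = 1/4343, and |x - 147/58| = |256*58 - 147*101|/(101*58) = 1/5858.
Cross-multiplying, 1*4343 = 4343 < 5858 = 1*5858, so 1/5858 is smaller: the intermediate fraction 147/58 is closer to x than 109/43.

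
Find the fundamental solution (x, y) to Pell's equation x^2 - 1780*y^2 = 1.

(x, y) = (43468489, 1030302)

First expand sqrt(1780) as a continued fraction. With x_i = (sqrt(1780) + m_i)/d_i and (m_0, d_0) = (0, 1): a_0 = floor(sqrt(1780)) = 42, since 42^2 = 1764 <= 1780 < 1849 = 43^2.
Iterate m_{i+1} = d_i*a_i - m_i, d_{i+1} = (1780 - m_{i+1}^2)/d_i, a_{i+1} = floor((a_0 + m_{i+1})/d_{i+1}):
  m_1 = 1*42 - 0 = 42, d_1 = (1780 - 42^2)/1 = 16/1 = 16, a_1 = floor((42 + 42)/16) = 5.
  m_2 = 16*5 - 42 = 38, d_2 = (1780 - 38^2)/16 = 336/16 = 21, a_2 = floor((42 + 38)/21) = 3.
  m_3 = 21*3 - 38 = 25, d_3 = (1780 - 25^2)/21 = 1155/21 = 55, a_3 = floor((42 + 25)/55) = 1.
  m_4 = 55*1 - 25 = 30, d_4 = (1780 - 30^2)/55 = 880/55 = 16, a_4 = floor((42 + 30)/16) = 4.
  m_5 = 16*4 - 30 = 34, d_5 = (1780 - 34^2)/16 = 624/16 = 39, a_5 = floor((42 + 34)/39) = 1.
  m_6 = 39*1 - 34 = 5, d_6 = (1780 - 5^2)/39 = 1755/39 = 45, a_6 = floor((42 + 5)/45) = 1.
  m_7 = 45*1 - 5 = 40, d_7 = (1780 - 40^2)/45 = 180/45 = 4, a_7 = floor((42 + 40)/4) = 20.
  m_8 = 4*20 - 40 = 40, d_8 = (1780 - 40^2)/4 = 180/4 = 45, a_8 = floor((42 + 40)/45) = 1.
  m_9 = 45*1 - 40 = 5, d_9 = (1780 - 5^2)/45 = 1755/45 = 39, a_9 = floor((42 + 5)/39) = 1.
  m_10 = 39*1 - 5 = 34, d_10 = (1780 - 34^2)/39 = 624/39 = 16, a_10 = floor((42 + 34)/16) = 4.
  m_11 = 16*4 - 34 = 30, d_11 = (1780 - 30^2)/16 = 880/16 = 55, a_11 = floor((42 + 30)/55) = 1.
  m_12 = 55*1 - 30 = 25, d_12 = (1780 - 25^2)/55 = 1155/55 = 21, a_12 = floor((42 + 25)/21) = 3.
  m_13 = 21*3 - 25 = 38, d_13 = (1780 - 38^2)/21 = 336/21 = 16, a_13 = floor((42 + 38)/16) = 5.
  m_14 = 16*5 - 38 = 42, d_14 = (1780 - 42^2)/16 = 16/16 = 1, a_14 = floor((42 + 42)/1) = 84.
  m_15 = 1*84 - 42 = 42, d_15 = (1780 - 42^2)/1 = 16/1 = 16: (m_15, d_15) = (m_1, d_1) = (42, 16), so from here the quotients repeat a_1, ..., a_14; the period length is 14.
So sqrt(1780) = [42; (5, 3, 1, 4, 1, 1, 20, 1, 1, 4, 1, 3, 5, 84)] with period length k = 14.
k is even, so the fundamental solution of x^2 - 1780y^2 = 1 is (p_{k-1}, q_{k-1}) = (p_13, q_13); compute convergents through index 13.
Convergents (p_i = a_i*p_{i-1} + p_{i-2}, q_i = a_i*q_{i-1} + q_{i-2} with p_{-2}=0, p_{-1}=1, q_{-2}=1, q_{-1}=0):
  i=0: a_0=42, p_0 = 42*1 + 0 = 42, q_0 = 42*0 + 1 = 1.
  i=1: a_1=5, p_1 = 5*42 + 1 = 211, q_1 = 5*1 + 0 = 5.
  i=2: a_2=3, p_2 = 3*211 + 42 = 675, q_2 = 3*5 + 1 = 16.
  i=3: a_3=1, p_3 = 1*675 + 211 = 886, q_3 = 1*16 + 5 = 21.
  i=4: a_4=4, p_4 = 4*886 + 675 = 4219, q_4 = 4*21 + 16 = 100.
  i=5: a_5=1, p_5 = 1*4219 + 886 = 5105, q_5 = 1*100 + 21 = 121.
  i=6: a_6=1, p_6 = 1*5105 + 4219 = 9324, q_6 = 1*121 + 100 = 221.
  i=7: a_7=20, p_7 = 20*9324 + 5105 = 191585, q_7 = 20*221 + 121 = 4541.
  i=8: a_8=1, p_8 = 1*191585 + 9324 = 200909, q_8 = 1*4541 + 221 = 4762.
  i=9: a_9=1, p_9 = 1*200909 + 191585 = 392494, q_9 = 1*4762 + 4541 = 9303.
  i=10: a_10=4, p_10 = 4*392494 + 200909 = 1770885, q_10 = 4*9303 + 4762 = 41974.
  i=11: a_11=1, p_11 = 1*1770885 + 392494 = 2163379, q_11 = 1*41974 + 9303 = 51277.
  i=12: a_12=3, p_12 = 3*2163379 + 1770885 = 8261022, q_12 = 3*51277 + 41974 = 195805.
  i=13: a_13=5, p_13 = 5*8261022 + 2163379 = 43468489, q_13 = 5*195805 + 51277 = 1030302.
Check: 43468489^2 - 1780*1030302^2 = 1889509535943121 - 1889509535943120 = 1, so (x, y) = (43468489, 1030302) solves the equation, and by the theorem it is the least positive solution.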